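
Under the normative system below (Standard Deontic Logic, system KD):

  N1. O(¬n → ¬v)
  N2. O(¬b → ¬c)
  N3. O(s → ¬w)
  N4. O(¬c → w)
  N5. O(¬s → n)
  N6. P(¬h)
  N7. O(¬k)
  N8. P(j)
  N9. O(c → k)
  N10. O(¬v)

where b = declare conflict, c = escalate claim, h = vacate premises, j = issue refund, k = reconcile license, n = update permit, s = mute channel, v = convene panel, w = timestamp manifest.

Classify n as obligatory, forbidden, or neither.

Premise 7 states O(¬k) outright.
Premise 9 is O(c → k); contrapositively O(¬k → ¬c). Since O(¬k) holds, K gives O(¬c).
Applying K to premise 4 (O(¬c → w)) and O(¬c) yields O(w).
The contrapositive of premise 3 (O(s → ¬w)) is O(w → ¬s), and O(w) is already established, so O(¬s).
Applying K to premise 5 (O(¬s → n)) and O(¬s) yields O(n).
Premises 1, 2, 6, 8, 10 do not contribute to this derivation.
Hence n is obligatory.

Obligatory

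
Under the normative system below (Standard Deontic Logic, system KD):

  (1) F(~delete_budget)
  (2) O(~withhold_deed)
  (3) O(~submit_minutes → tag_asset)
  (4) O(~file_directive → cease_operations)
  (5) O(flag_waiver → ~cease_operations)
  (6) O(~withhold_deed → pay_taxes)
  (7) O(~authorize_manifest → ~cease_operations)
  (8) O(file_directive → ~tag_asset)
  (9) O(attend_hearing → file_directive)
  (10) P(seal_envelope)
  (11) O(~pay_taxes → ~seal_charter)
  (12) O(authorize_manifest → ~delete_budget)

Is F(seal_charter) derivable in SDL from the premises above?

Premise 11 is O(~pay_taxes → ~seal_charter), but O(~pay_taxes) is not derivable from the premises, so it does not yield O(~seal_charter).
No other premise forces O(~seal_charter). An ideal world satisfying every premise can still have seal_charter true, so F(seal_charter) is not derivable.

No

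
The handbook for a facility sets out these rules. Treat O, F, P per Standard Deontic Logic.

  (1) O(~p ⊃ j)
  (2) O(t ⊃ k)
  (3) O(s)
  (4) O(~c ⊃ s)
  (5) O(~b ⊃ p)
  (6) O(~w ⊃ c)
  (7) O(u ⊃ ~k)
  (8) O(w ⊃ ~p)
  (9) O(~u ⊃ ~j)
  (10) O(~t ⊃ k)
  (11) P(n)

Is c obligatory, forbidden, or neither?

Obligatory

By case analysis on t: premise 2 gives O(t ⊃ k) and premise 10 gives O(~t ⊃ k), so O(k) either way.
The contrapositive of premise 7 (O(u ⊃ ~k)) is O(k ⊃ ~u), and O(k) is already established, so O(~u).
From O(~u) and premise 9, O(~u ⊃ ~j), we obtain O(~j).
The contrapositive of premise 1 (O(~p ⊃ j)) is O(~j ⊃ p), and O(~j) is already established, so O(p).
Premise 8 is O(w ⊃ ~p); contrapositively O(p ⊃ ~w). Since O(p) holds, K gives O(~w).
With premise 6, O(~w ⊃ c), the K-axiom yields O(c).
Premises 3, 4, 5, 11 do not contribute to this derivation.
Hence c is obligatory.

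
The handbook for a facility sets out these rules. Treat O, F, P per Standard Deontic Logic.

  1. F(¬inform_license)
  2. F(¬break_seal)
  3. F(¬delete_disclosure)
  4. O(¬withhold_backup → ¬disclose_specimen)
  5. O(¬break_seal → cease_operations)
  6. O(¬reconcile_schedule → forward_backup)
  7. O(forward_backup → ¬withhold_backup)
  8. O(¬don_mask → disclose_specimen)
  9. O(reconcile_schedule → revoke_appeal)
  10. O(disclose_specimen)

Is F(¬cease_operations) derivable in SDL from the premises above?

Premise 5 is O(¬break_seal → cease_operations), but O(¬break_seal) is not derivable from the premises, so it does not yield O(cease_operations).
No other premise forces O(cease_operations). An ideal world satisfying every premise can still have ¬cease_operations true, so F(¬cease_operations) is not derivable.

No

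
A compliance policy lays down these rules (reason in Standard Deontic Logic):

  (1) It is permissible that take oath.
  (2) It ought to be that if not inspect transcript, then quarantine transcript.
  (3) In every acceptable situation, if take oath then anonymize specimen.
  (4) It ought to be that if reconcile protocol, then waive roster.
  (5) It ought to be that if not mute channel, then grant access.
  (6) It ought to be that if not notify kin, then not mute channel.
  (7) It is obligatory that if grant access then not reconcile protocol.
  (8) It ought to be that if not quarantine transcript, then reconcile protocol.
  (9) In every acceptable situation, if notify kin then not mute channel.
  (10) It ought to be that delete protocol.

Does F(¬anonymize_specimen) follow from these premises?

Premise 3 is O(take_oath → anonymize_specimen), but O(take_oath) is not derivable from the premises (the permission P(take_oath) asserts only ¬O(¬take_oath), not O(take_oath)), so it does not yield O(anonymize_specimen).
No other premise forces O(anonymize_specimen). An ideal world satisfying every premise can still have ¬anonymize_specimen true, so F(¬anonymize_specimen) is not derivable.

No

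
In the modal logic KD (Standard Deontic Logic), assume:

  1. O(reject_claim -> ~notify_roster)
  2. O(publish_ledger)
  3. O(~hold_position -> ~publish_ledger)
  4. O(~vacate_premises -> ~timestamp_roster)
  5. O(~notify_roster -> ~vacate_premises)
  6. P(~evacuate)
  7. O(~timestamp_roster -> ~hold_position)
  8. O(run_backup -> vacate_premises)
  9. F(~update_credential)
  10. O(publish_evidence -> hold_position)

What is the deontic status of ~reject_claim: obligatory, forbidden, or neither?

Premise 2 states O(publish_ledger) outright.
Premise 3, O(~hold_position -> ~publish_ledger), contraposes to O(publish_ledger -> hold_position); with O(publish_ledger) we get O(hold_position).
The contrapositive of premise 7 (O(~timestamp_roster -> ~hold_position)) is O(hold_position -> timestamp_roster), and O(hold_position) is already established, so O(timestamp_roster).
The contrapositive of premise 4 (O(~vacate_premises -> ~timestamp_roster)) is O(timestamp_roster -> vacate_premises), and O(timestamp_roster) is already established, so O(vacate_premises).
The contrapositive of premise 5 (O(~notify_roster -> ~vacate_premises)) is O(vacate_premises -> notify_roster), and O(vacate_premises) is already established, so O(notify_roster).
The contrapositive of premise 1 (O(reject_claim -> ~notify_roster)) is O(notify_roster -> ~reject_claim), and O(notify_roster) is already established, so O(~reject_claim).
Premises 6, 8, 9, 10 do not contribute to this derivation.
Hence ~reject_claim is obligatory.

Obligatory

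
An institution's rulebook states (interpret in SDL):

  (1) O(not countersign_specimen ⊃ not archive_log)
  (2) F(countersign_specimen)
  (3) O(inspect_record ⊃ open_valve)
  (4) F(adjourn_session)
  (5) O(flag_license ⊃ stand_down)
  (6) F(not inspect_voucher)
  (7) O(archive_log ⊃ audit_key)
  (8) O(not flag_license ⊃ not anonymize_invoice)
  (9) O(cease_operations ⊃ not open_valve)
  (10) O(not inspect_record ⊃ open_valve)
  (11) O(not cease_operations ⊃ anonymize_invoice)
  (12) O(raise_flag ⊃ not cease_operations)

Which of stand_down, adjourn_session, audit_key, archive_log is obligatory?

Premises 3 and 10 are O(inspect_record ⊃ open_valve) and O(not inspect_record ⊃ open_valve); every ideal world satisfies inspect_record or not inspect_record, so in either case open_valve holds — hence O(open_valve).
Premise 9 is O(cease_operations ⊃ not open_valve); contrapositively O(open_valve ⊃ not cease_operations). Since O(open_valve) holds, K gives O(not cease_operations).
From O(not cease_operations) and premise 11, O(not cease_operations ⊃ anonymize_invoice), we obtain O(anonymize_invoice).
The contrapositive of premise 8 (O(not flag_license ⊃ not anonymize_invoice)) is O(anonymize_invoice ⊃ flag_license), and O(anonymize_invoice) is already established, so O(flag_license).
Premise 5 is O(flag_license ⊃ stand_down); since O(flag_license), deontic closure gives O(stand_down).
So O(stand_down) holds — stand_down is obligatory. None of the other listed options is made obligatory by any chain of premises.

stand_down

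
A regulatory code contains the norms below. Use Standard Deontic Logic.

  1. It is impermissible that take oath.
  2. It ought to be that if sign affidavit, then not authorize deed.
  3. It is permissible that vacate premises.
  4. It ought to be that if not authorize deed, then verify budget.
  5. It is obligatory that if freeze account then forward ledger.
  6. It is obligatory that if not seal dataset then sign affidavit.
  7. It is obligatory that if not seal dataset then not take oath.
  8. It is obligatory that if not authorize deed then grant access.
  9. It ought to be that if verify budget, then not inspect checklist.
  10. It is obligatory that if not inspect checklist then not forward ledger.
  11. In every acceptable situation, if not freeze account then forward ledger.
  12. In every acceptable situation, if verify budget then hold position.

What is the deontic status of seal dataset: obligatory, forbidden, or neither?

Obligatory

Premises 11 and 5 cover both cases: O(¬freeze_account → forward_ledger) and O(freeze_account → forward_ledger). Since ¬freeze_account ∨ freeze_account is a tautology, O(forward_ledger) follows.
Premise 10, O(¬inspect_checklist → ¬forward_ledger), contraposes to O(forward_ledger → inspect_checklist); with O(forward_ledger) we get O(inspect_checklist).
Premise 9, O(verify_budget → ¬inspect_checklist), contraposes to O(inspect_checklist → ¬verify_budget); with O(inspect_checklist) we get O(¬verify_budget).
Premise 4, O(¬authorize_deed → verify_budget), contraposes to O(¬verify_budget → authorize_deed); with O(¬verify_budget) we get O(authorize_deed).
Premise 2 is O(sign_affidavit → ¬authorize_deed); contrapositively O(authorize_deed → ¬sign_affidavit). Since O(authorize_deed) holds, K gives O(¬sign_affidavit).
The contrapositive of premise 6 (O(¬seal_dataset → sign_affidavit)) is O(¬sign_affidavit → seal_dataset), and O(¬sign_affidavit) is already established, so O(seal_dataset).
Premises 1, 3, 7, 8, 12 do not contribute to this derivation.
Hence seal_dataset is obligatory.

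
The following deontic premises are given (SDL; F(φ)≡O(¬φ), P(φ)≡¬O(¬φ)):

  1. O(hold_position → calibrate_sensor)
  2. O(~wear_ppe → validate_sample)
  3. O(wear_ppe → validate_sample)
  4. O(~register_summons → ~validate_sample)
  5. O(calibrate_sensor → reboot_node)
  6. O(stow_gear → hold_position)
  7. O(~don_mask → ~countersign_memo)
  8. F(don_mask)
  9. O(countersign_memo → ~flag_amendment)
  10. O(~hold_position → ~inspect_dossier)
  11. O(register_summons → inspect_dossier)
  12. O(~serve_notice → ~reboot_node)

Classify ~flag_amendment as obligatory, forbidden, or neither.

Neither

Premise 9 is O(countersign_memo → ~flag_amendment), but O(countersign_memo) is not derivable from the premises, so it does not yield O(~flag_amendment).
No premise or chain of K-axiom applications forces O(~flag_amendment), and none forces O(flag_amendment). So ~flag_amendment is neither obligatory nor forbidden under these norms.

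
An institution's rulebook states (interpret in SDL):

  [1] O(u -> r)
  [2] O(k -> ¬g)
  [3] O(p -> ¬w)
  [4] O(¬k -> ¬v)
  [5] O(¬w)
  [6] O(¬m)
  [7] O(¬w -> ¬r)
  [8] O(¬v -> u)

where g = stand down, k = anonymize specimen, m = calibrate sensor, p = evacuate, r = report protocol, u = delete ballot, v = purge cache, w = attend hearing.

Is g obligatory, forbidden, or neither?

Forbidden

Premise 5 states O(¬w) outright.
With premise 7, O(¬w -> ¬r), the K-axiom yields O(¬r).
The contrapositive of premise 1 (O(u -> r)) is O(¬r -> ¬u), and O(¬r) is already established, so O(¬u).
Premise 8 is O(¬v -> u); contrapositively O(¬u -> v). Since O(¬u) holds, K gives O(v).
Premise 4, O(¬k -> ¬v), contraposes to O(v -> k); with O(v) we get O(k).
Applying K to premise 2 (O(k -> ¬g)) and O(k) yields O(¬g).
Premises 3, 6 do not contribute to this derivation.
Thus O(¬g), which is F(g): g is forbidden.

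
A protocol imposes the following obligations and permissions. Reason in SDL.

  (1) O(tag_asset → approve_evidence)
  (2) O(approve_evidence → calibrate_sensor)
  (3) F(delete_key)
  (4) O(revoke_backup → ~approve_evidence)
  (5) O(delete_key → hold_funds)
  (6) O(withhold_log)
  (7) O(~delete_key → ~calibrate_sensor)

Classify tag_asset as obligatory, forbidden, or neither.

Forbidden

Premise 3 is F(delete_key), i.e. O(~delete_key).
From O(~delete_key) and premise 7, O(~delete_key → ~calibrate_sensor), we obtain O(~calibrate_sensor).
Premise 2 is O(approve_evidence → calibrate_sensor); contrapositively O(~calibrate_sensor → ~approve_evidence). Since O(~calibrate_sensor) holds, K gives O(~approve_evidence).
The contrapositive of premise 1 (O(tag_asset → approve_evidence)) is O(~approve_evidence → ~tag_asset), and O(~approve_evidence) is already established, so O(~tag_asset).
Premises 4, 5, 6 do not contribute to this derivation.
Thus O(~tag_asset), which is F(tag_asset): tag_asset is forbidden.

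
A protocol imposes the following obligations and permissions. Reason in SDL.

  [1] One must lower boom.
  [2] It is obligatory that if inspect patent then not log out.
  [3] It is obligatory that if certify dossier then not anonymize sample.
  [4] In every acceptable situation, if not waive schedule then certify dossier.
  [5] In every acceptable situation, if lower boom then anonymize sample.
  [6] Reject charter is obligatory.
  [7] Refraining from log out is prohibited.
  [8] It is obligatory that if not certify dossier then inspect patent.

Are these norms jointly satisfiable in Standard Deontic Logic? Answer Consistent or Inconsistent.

Premise 7 is F(¬log_out), i.e. O(log_out).
Premise 2, O(inspect_patent → ¬log_out), contraposes to O(log_out → ¬inspect_patent); with O(log_out) we get O(¬inspect_patent).
The contrapositive of premise 8 (O(¬certify_dossier → inspect_patent)) is O(¬inspect_patent → certify_dossier), and O(¬inspect_patent) is already established, so O(certify_dossier).
From O(certify_dossier) and premise 3, O(certify_dossier → ¬anonymize_sample), we obtain O(¬anonymize_sample).
The contrapositive of premise 5 (O(lower_boom → anonymize_sample)) is O(¬anonymize_sample → ¬lower_boom), and O(¬anonymize_sample) is already established, so O(¬lower_boom).
However, premise 1 gives O(lower_boom).
We now have both O(¬lower_boom) and O(lower_boom) — lower_boom is simultaneously obligatory and forbidden, violating the D-axiom.

Inconsistent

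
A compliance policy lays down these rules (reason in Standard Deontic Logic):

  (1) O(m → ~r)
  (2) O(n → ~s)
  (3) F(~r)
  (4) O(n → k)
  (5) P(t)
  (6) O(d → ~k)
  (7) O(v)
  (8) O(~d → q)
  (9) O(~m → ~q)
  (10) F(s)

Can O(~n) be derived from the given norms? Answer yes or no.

Yes

Premise 3, F(~r), is equivalent to O(r).
The contrapositive of premise 1 (O(m → ~r)) is O(r → ~m), and O(r) is already established, so O(~m).
Premise 9 is O(~m → ~q); since O(~m), deontic closure gives O(~q).
Premise 8 is O(~d → q); contrapositively O(~q → d). Since O(~q) holds, K gives O(d).
Premise 6 is O(d → ~k); since O(d), deontic closure gives O(~k).
Premise 4 is O(n → k); contrapositively O(~k → ~n). Since O(~k) holds, K gives O(~n).
Premises 2, 5, 7, 10 do not contribute to this derivation.
So O(~n) follows.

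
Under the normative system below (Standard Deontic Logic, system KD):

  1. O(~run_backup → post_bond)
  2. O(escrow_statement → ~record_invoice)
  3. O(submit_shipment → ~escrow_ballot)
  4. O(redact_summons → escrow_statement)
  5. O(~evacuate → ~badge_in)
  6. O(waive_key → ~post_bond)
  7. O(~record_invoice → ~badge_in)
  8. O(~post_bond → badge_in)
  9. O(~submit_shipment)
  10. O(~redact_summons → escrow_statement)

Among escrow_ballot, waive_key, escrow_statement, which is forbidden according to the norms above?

waive_key

By case analysis on redact_summons: premise 4 gives O(redact_summons → escrow_statement) and premise 10 gives O(~redact_summons → escrow_statement), so O(escrow_statement) either way.
From O(escrow_statement) and premise 2, O(escrow_statement → ~record_invoice), we obtain O(~record_invoice).
From O(~record_invoice) and premise 7, O(~record_invoice → ~badge_in), we obtain O(~badge_in).
The contrapositive of premise 8 (O(~post_bond → badge_in)) is O(~badge_in → post_bond), and O(~badge_in) is already established, so O(post_bond).
Premise 6, O(waive_key → ~post_bond), contraposes to O(post_bond → ~waive_key); with O(post_bond) we get O(~waive_key).
So O(~waive_key) holds, i.e. waive_key is forbidden. None of the other listed options is forbidden under the premises.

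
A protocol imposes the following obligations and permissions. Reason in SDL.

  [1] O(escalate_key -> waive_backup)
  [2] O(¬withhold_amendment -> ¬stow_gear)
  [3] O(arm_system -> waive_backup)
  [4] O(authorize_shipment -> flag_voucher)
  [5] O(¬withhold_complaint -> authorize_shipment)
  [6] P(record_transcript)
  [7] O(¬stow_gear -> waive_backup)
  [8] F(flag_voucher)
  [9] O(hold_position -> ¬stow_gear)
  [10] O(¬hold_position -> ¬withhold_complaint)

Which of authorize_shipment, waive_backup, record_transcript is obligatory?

Premise 8, F(flag_voucher), is equivalent to O(¬flag_voucher).
The contrapositive of premise 4 (O(authorize_shipment -> flag_voucher)) is O(¬flag_voucher -> ¬authorize_shipment), and O(¬flag_voucher) is already established, so O(¬authorize_shipment).
Premise 5, O(¬withhold_complaint -> authorize_shipment), contraposes to O(¬authorize_shipment -> withhold_complaint); with O(¬authorize_shipment) we get O(withhold_complaint).
Premise 10, O(¬hold_position -> ¬withhold_complaint), contraposes to O(withhold_complaint -> hold_position); with O(withhold_complaint) we get O(hold_position).
With premise 9, O(hold_position -> ¬stow_gear), the K-axiom yields O(¬stow_gear).
Applying K to premise 7 (O(¬stow_gear -> waive_backup)) and O(¬stow_gear) yields O(waive_backup).
So O(waive_backup) holds — waive_backup is obligatory. None of the other listed options is made obligatory by any chain of premises.

waive_backup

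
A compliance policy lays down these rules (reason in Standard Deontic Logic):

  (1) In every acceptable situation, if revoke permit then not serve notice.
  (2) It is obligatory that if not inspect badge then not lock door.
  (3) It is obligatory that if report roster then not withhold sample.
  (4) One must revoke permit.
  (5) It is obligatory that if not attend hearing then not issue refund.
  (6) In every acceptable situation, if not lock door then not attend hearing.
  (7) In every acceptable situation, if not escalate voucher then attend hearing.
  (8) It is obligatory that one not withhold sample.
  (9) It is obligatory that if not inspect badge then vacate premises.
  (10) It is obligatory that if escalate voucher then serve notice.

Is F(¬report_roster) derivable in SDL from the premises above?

Premise 3 is O(report_roster → ¬withhold_sample); even if O(¬withhold_sample) held, inferring O(report_roster) would be affirming the consequent — invalid.
No other premise forces O(report_roster). An ideal world satisfying every premise can still have ¬report_roster true, so F(¬report_roster) is not derivable.

No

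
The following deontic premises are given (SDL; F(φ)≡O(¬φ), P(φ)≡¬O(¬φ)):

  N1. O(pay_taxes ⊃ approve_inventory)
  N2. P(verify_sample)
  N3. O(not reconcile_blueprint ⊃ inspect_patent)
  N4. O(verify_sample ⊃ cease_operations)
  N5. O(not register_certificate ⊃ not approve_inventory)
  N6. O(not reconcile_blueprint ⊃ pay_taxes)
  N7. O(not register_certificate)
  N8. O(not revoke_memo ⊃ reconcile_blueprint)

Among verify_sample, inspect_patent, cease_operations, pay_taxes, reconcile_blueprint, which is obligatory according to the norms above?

reconcile_blueprint

Premise 7 states O(not register_certificate) outright.
With premise 5, O(not register_certificate ⊃ not approve_inventory), the K-axiom yields O(not approve_inventory).
Premise 1, O(pay_taxes ⊃ approve_inventory), contraposes to O(not approve_inventory ⊃ not pay_taxes); with O(not approve_inventory) we get O(not pay_taxes).
The contrapositive of premise 6 (O(not reconcile_blueprint ⊃ pay_taxes)) is O(not pay_taxes ⊃ reconcile_blueprint), and O(not pay_taxes) is already established, so O(reconcile_blueprint).
So O(reconcile_blueprint) holds — reconcile_blueprint is obligatory. None of the other listed options is made obligatory by any chain of premises.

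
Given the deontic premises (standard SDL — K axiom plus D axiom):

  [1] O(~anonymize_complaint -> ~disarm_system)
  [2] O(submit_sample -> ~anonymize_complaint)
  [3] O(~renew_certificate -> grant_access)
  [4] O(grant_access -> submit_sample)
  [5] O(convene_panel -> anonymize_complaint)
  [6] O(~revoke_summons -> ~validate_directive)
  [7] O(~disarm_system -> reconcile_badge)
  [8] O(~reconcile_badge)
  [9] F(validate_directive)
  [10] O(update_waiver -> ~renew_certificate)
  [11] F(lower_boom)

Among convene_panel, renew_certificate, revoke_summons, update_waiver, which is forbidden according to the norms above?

From premise 8 we have O(~reconcile_badge).
Premise 7, O(~disarm_system -> reconcile_badge), contraposes to O(~reconcile_badge -> disarm_system); with O(~reconcile_badge) we get O(disarm_system).
The contrapositive of premise 1 (O(~anonymize_complaint -> ~disarm_system)) is O(disarm_system -> anonymize_complaint), and O(disarm_system) is already established, so O(anonymize_complaint).
Premise 2, O(submit_sample -> ~anonymize_complaint), contraposes to O(anonymize_complaint -> ~submit_sample); with O(anonymize_complaint) we get O(~submit_sample).
The contrapositive of premise 4 (O(grant_access -> submit_sample)) is O(~submit_sample -> ~grant_access), and O(~submit_sample) is already established, so O(~grant_access).
The contrapositive of premise 3 (O(~renew_certificate -> grant_access)) is O(~grant_access -> renew_certificate), and O(~grant_access) is already established, so O(renew_certificate).
Premise 10, O(update_waiver -> ~renew_certificate), contraposes to O(renew_certificate -> ~update_waiver); with O(renew_certificate) we get O(~update_waiver).
So O(~update_waiver) holds, i.e. update_waiver is forbidden. None of the other listed options is forbidden under the premises.

update_waiver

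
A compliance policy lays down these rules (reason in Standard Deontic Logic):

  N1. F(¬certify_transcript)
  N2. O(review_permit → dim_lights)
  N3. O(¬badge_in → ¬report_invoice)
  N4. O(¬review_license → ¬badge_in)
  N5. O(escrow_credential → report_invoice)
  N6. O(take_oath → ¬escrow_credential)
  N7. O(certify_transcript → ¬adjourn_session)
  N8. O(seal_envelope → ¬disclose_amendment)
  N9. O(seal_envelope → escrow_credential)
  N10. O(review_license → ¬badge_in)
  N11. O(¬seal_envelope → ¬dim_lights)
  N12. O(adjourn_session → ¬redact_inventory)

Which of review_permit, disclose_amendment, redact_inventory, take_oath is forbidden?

review_permit

Premises 10 and 4 cover both cases: O(review_license → ¬badge_in) and O(¬review_license → ¬badge_in). Since review_license ∨ ¬review_license is a tautology, O(¬badge_in) follows.
Applying K to premise 3 (O(¬badge_in → ¬report_invoice)) and O(¬badge_in) yields O(¬report_invoice).
The contrapositive of premise 5 (O(escrow_credential → report_invoice)) is O(¬report_invoice → ¬escrow_credential), and O(¬report_invoice) is already established, so O(¬escrow_credential).
The contrapositive of premise 9 (O(seal_envelope → escrow_credential)) is O(¬escrow_credential → ¬seal_envelope), and O(¬escrow_credential) is already established, so O(¬seal_envelope).
Applying K to premise 11 (O(¬seal_envelope → ¬dim_lights)) and O(¬seal_envelope) yields O(¬dim_lights).
Premise 2 is O(review_permit → dim_lights); contrapositively O(¬dim_lights → ¬review_permit). Since O(¬dim_lights) holds, K gives O(¬review_permit).
So O(¬review_permit) holds, i.e. review_permit is forbidden. None of the other listed options is forbidden under the premises.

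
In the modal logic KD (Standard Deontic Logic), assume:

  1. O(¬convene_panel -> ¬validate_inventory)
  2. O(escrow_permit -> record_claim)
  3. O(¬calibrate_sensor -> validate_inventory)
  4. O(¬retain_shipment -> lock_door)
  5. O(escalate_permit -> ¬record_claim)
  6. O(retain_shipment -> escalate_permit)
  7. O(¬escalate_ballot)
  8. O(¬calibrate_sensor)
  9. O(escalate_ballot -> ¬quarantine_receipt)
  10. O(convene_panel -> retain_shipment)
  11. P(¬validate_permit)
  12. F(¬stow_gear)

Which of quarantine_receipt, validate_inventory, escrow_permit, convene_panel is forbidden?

From premise 8 we have O(¬calibrate_sensor).
Applying K to premise 3 (O(¬calibrate_sensor -> validate_inventory)) and O(¬calibrate_sensor) yields O(validate_inventory).
The contrapositive of premise 1 (O(¬convene_panel -> ¬validate_inventory)) is O(validate_inventory -> convene_panel), and O(validate_inventory) is already established, so O(convene_panel).
Premise 10 is O(convene_panel -> retain_shipment); since O(convene_panel), deontic closure gives O(retain_shipment).
With premise 6, O(retain_shipment -> escalate_permit), the K-axiom yields O(escalate_permit).
From O(escalate_permit) and premise 5, O(escalate_permit -> ¬record_claim), we obtain O(¬record_claim).
The contrapositive of premise 2 (O(escrow_permit -> record_claim)) is O(¬record_claim -> ¬escrow_permit), and O(¬record_claim) is already established, so O(¬escrow_permit).
So O(¬escrow_permit) holds, i.e. escrow_permit is forbidden. None of the other listed options is forbidden under the premises.

escrow_permit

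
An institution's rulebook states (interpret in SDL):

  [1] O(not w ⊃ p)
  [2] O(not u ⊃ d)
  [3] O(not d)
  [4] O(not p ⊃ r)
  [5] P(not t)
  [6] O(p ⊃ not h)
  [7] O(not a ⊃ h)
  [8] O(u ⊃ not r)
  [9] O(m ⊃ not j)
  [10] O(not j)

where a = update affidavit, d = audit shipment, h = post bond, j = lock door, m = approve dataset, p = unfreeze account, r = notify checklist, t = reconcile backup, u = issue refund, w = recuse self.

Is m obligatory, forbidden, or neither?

Neither

Premise 9 is O(m ⊃ not j); even if O(not j) held, inferring O(m) would be affirming the consequent — invalid.
No premise or chain of K-axiom applications forces O(m), and none forces O(not m). So m is neither obligatory nor forbidden under these norms.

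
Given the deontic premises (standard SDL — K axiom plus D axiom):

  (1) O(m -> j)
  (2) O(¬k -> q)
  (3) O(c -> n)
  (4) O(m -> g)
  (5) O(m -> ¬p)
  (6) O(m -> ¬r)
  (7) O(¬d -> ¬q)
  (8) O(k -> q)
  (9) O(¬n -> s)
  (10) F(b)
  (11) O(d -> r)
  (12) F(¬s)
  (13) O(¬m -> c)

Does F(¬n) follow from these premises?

Yes

Premises 8 and 2 are O(k -> q) and O(¬k -> q); every ideal world satisfies k or ¬k, so in either case q holds — hence O(q).
The contrapositive of premise 7 (O(¬d -> ¬q)) is O(q -> d), and O(q) is already established, so O(d).
From O(d) and premise 11, O(d -> r), we obtain O(r).
Premise 6, O(m -> ¬r), contraposes to O(r -> ¬m); with O(r) we get O(¬m).
Applying K to premise 13 (O(¬m -> c)) and O(¬m) yields O(c).
Applying K to premise 3 (O(c -> n)) and O(c) yields O(n).
Premises 1, 4, 5, 9, 10, 12 do not contribute to this derivation.
So O(n) holds, i.e. F(¬n). The claim follows.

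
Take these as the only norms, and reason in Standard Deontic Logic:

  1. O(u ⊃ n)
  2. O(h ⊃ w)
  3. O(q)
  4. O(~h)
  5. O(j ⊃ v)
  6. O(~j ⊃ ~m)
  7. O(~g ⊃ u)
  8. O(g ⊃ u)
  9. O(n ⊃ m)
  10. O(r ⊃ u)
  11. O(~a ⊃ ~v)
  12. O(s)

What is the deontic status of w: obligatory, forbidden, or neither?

Neither

Premise 2 is O(h ⊃ w), but O(h) is not derivable from the premises, so it does not yield O(w).
No premise or chain of K-axiom applications forces O(w), and none forces O(~w). So w is neither obligatory nor forbidden under these norms.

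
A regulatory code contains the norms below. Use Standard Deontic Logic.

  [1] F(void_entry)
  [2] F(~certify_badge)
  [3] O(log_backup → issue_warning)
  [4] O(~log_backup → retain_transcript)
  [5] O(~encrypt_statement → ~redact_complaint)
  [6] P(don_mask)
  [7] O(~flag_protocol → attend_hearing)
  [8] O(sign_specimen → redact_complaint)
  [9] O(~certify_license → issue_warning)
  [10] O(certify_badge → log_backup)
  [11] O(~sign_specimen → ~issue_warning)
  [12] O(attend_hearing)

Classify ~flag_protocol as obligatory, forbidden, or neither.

Premise 7 is O(~flag_protocol → attend_hearing); even if O(attend_hearing) held, inferring O(~flag_protocol) would be affirming the consequent — invalid.
No premise or chain of K-axiom applications forces O(~flag_protocol), and none forces O(flag_protocol). So ~flag_protocol is neither obligatory nor forbidden under these norms.

Neither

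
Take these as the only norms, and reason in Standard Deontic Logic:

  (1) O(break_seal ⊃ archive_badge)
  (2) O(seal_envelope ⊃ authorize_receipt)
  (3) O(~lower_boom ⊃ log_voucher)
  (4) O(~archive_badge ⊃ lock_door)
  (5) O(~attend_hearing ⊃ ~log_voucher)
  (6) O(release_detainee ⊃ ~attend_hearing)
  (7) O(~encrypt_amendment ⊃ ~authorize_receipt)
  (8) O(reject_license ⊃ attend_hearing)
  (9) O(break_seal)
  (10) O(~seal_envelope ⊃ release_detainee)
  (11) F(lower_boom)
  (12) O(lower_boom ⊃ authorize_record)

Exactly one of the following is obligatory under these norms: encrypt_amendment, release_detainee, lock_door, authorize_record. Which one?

F(lower_boom) at premise 11 means O(~lower_boom).
Applying K to premise 3 (O(~lower_boom ⊃ log_voucher)) and O(~lower_boom) yields O(log_voucher).
The contrapositive of premise 5 (O(~attend_hearing ⊃ ~log_voucher)) is O(log_voucher ⊃ attend_hearing), and O(log_voucher) is already established, so O(attend_hearing).
The contrapositive of premise 6 (O(release_detainee ⊃ ~attend_hearing)) is O(attend_hearing ⊃ ~release_detainee), and O(attend_hearing) is already established, so O(~release_detainee).
The contrapositive of premise 10 (O(~seal_envelope ⊃ release_detainee)) is O(~release_detainee ⊃ seal_envelope), and O(~release_detainee) is already established, so O(seal_envelope).
From O(seal_envelope) and premise 2, O(seal_envelope ⊃ authorize_receipt), we obtain O(authorize_receipt).
The contrapositive of premise 7 (O(~encrypt_amendment ⊃ ~authorize_receipt)) is O(authorize_receipt ⊃ encrypt_amendment), and O(authorize_receipt) is already established, so O(encrypt_amendment).
So O(encrypt_amendment) holds — encrypt_amendment is obligatory. None of the other listed options is made obligatory by any chain of premises.

encrypt_amendment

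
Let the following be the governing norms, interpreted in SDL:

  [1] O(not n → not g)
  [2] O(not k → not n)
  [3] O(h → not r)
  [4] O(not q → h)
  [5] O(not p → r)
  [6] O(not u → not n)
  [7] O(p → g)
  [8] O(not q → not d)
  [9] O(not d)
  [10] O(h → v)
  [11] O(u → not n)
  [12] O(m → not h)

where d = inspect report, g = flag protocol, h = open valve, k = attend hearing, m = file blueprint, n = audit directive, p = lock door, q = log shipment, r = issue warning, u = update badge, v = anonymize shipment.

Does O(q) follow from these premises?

Premises 11 and 6 cover both cases: O(u → not n) and O(not u → not n). Since u ∨ not u is a tautology, O(not n) follows.
From O(not n) and premise 1, O(not n → not g), we obtain O(not g).
Premise 7 is O(p → g); contrapositively O(not g → not p). Since O(not g) holds, K gives O(not p).
From O(not p) and premise 5, O(not p → r), we obtain O(r).
The contrapositive of premise 3 (O(h → not r)) is O(r → not h), and O(r) is already established, so O(not h).
Premise 4, O(not q → h), contraposes to O(not h → q); with O(not h) we get O(q).
Premises 2, 8, 9, 10, 12 do not contribute to this derivation.
So O(q) follows.

Yes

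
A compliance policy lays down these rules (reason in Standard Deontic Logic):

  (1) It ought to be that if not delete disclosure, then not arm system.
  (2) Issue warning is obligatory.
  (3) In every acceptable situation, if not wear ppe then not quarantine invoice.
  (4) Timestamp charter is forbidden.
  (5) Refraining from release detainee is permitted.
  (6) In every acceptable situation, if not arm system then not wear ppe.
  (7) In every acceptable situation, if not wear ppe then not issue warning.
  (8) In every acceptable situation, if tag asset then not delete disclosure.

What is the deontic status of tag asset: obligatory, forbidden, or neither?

Forbidden

Premise 2 states O(issue_warning) outright.
Premise 7 is O(¬wear_ppe → ¬issue_warning); contrapositively O(issue_warning → wear_ppe). Since O(issue_warning) holds, K gives O(wear_ppe).
Premise 6 is O(¬arm_system → ¬wear_ppe); contrapositively O(wear_ppe → arm_system). Since O(wear_ppe) holds, K gives O(arm_system).
Premise 1 is O(¬delete_disclosure → ¬arm_system); contrapositively O(arm_system → delete_disclosure). Since O(arm_system) holds, K gives O(delete_disclosure).
Premise 8, O(tag_asset → ¬delete_disclosure), contraposes to O(delete_disclosure → ¬tag_asset); with O(delete_disclosure) we get O(¬tag_asset).
Premises 3, 4, 5 do not contribute to this derivation.
Thus O(¬tag_asset), which is F(tag_asset): tag_asset is forbidden.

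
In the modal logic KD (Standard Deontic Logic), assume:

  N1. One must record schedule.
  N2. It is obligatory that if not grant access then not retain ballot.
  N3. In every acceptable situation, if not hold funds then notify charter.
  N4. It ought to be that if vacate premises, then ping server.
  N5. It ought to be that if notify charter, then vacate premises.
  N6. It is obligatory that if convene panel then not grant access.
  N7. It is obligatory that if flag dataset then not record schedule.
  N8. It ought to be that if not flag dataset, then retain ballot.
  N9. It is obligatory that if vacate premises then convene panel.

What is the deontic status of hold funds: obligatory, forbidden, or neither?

Obligatory

Premise 1 states O(record_schedule) outright.
Premise 7, O(flag_dataset → ¬record_schedule), contraposes to O(record_schedule → ¬flag_dataset); with O(record_schedule) we get O(¬flag_dataset).
Premise 8 is O(¬flag_dataset → retain_ballot); since O(¬flag_dataset), deontic closure gives O(retain_ballot).
Premise 2, O(¬grant_access → ¬retain_ballot), contraposes to O(retain_ballot → grant_access); with O(retain_ballot) we get O(grant_access).
Premise 6, O(convene_panel → ¬grant_access), contraposes to O(grant_access → ¬convene_panel); with O(grant_access) we get O(¬convene_panel).
The contrapositive of premise 9 (O(vacate_premises → convene_panel)) is O(¬convene_panel → ¬vacate_premises), and O(¬convene_panel) is already established, so O(¬vacate_premises).
Premise 5, O(notify_charter → vacate_premises), contraposes to O(¬vacate_premises → ¬notify_charter); with O(¬vacate_premises) we get O(¬notify_charter).
Premise 3 is O(¬hold_funds → notify_charter); contrapositively O(¬notify_charter → hold_funds). Since O(¬notify_charter) holds, K gives O(hold_funds).
Premise 4 does not contribute to this derivation.
Hence hold_funds is obligatory.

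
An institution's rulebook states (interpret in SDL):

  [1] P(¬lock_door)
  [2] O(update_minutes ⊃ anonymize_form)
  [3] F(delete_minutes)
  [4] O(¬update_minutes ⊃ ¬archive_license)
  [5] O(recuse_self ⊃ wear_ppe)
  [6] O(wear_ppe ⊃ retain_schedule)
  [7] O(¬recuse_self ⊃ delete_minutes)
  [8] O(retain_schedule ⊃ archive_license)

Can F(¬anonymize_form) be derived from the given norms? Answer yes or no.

Yes

Premise 3, F(delete_minutes), is equivalent to O(¬delete_minutes).
Premise 7 is O(¬recuse_self ⊃ delete_minutes); contrapositively O(¬delete_minutes ⊃ recuse_self). Since O(¬delete_minutes) holds, K gives O(recuse_self).
With premise 5, O(recuse_self ⊃ wear_ppe), the K-axiom yields O(wear_ppe).
Premise 6 is O(wear_ppe ⊃ retain_schedule); since O(wear_ppe), deontic closure gives O(retain_schedule).
Premise 8 is O(retain_schedule ⊃ archive_license); since O(retain_schedule), deontic closure gives O(archive_license).
Premise 4, O(¬update_minutes ⊃ ¬archive_license), contraposes to O(archive_license ⊃ update_minutes); with O(archive_license) we get O(update_minutes).
With premise 2, O(update_minutes ⊃ anonymize_form), the K-axiom yields O(anonymize_form).
Premise 1 does not contribute to this derivation.
So O(anonymize_form) holds, i.e. F(¬anonymize_form). The claim follows.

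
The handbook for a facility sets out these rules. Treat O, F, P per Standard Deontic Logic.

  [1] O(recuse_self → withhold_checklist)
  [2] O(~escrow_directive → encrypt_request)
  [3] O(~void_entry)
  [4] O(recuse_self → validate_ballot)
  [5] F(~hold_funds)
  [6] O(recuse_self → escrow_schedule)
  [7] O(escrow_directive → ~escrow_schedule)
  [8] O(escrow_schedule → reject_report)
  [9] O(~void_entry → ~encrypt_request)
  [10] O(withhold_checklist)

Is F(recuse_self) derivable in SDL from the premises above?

Yes

From premise 3 we have O(~void_entry).
Premise 9 is O(~void_entry → ~encrypt_request); since O(~void_entry), deontic closure gives O(~encrypt_request).
Premise 2, O(~escrow_directive → encrypt_request), contraposes to O(~encrypt_request → escrow_directive); with O(~encrypt_request) we get O(escrow_directive).
From O(escrow_directive) and premise 7, O(escrow_directive → ~escrow_schedule), we obtain O(~escrow_schedule).
Premise 6 is O(recuse_self → escrow_schedule); contrapositively O(~escrow_schedule → ~recuse_self). Since O(~escrow_schedule) holds, K gives O(~recuse_self).
Premises 1, 4, 5, 8, 10 do not contribute to this derivation.
So O(~recuse_self) holds, i.e. F(recuse_self). The claim follows.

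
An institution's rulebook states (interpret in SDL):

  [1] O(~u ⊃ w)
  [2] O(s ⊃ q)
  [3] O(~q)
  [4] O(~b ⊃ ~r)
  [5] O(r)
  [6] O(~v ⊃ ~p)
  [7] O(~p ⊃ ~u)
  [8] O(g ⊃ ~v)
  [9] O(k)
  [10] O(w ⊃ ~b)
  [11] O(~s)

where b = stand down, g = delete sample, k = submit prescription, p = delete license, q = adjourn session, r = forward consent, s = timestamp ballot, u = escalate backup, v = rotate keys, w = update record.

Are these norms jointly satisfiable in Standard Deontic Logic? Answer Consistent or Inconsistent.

Consistent

Premise 2 is O(s ⊃ q), but O(s) is not derivable from the premises, so it does not yield O(q).
So O(q) is not derivable, and the apparent clash with O(~q) does not arise.
A world satisfying every obligation exists (e.g. b=true, g=false, k=true, p=true, q=false, r=true, s=false, u=true, v=true, w=false); no atom is both obligatory and forbidden, so the set is consistent.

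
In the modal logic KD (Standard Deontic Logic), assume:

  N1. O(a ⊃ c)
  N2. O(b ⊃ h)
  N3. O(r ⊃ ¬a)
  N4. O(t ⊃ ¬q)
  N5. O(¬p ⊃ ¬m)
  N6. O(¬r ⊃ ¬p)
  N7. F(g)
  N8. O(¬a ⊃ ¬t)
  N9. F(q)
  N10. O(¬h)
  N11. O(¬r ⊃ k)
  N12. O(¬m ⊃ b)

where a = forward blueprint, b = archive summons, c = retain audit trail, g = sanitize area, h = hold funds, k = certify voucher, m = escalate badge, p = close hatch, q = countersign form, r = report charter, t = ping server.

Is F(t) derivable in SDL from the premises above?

Yes

From premise 10 we have O(¬h).
Premise 2, O(b ⊃ h), contraposes to O(¬h ⊃ ¬b); with O(¬h) we get O(¬b).
The contrapositive of premise 12 (O(¬m ⊃ b)) is O(¬b ⊃ m), and O(¬b) is already established, so O(m).
The contrapositive of premise 5 (O(¬p ⊃ ¬m)) is O(m ⊃ p), and O(m) is already established, so O(p).
The contrapositive of premise 6 (O(¬r ⊃ ¬p)) is O(p ⊃ r), and O(p) is already established, so O(r).
From O(r) and premise 3, O(r ⊃ ¬a), we obtain O(¬a).
With premise 8, O(¬a ⊃ ¬t), the K-axiom yields O(¬t).
Premises 1, 4, 7, 9, 11 do not contribute to this derivation.
So O(¬t) holds, i.e. F(t). The claim follows.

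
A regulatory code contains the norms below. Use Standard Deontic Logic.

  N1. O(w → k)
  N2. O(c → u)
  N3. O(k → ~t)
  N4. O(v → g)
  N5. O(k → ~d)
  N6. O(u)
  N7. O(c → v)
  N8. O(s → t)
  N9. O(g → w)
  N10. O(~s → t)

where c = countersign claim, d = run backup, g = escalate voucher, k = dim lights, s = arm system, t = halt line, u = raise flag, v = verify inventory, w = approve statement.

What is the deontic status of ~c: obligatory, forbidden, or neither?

Premises 10 and 8 cover both cases: O(~s → t) and O(s → t). Since ~s ∨ s is a tautology, O(t) follows.
Premise 3 is O(k → ~t); contrapositively O(t → ~k). Since O(t) holds, K gives O(~k).
The contrapositive of premise 1 (O(w → k)) is O(~k → ~w), and O(~k) is already established, so O(~w).
Premise 9 is O(g → w); contrapositively O(~w → ~g). Since O(~w) holds, K gives O(~g).
The contrapositive of premise 4 (O(v → g)) is O(~g → ~v), and O(~g) is already established, so O(~v).
Premise 7, O(c → v), contraposes to O(~v → ~c); with O(~v) we get O(~c).
Premises 2, 5, 6 do not contribute to this derivation.
Hence ~c is obligatory.

Obligatory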